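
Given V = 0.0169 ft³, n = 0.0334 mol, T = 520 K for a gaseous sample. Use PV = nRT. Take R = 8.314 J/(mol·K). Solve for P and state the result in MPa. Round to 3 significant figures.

0.302 MPa

Directly: P = nRT/V.
V = 0.0169 ft³ = 4.786×10^-4 m³; n = 0.0334 mol; T = 520 K; R = 8.314 J/(mol·K).
P = 3.017×10^5 Pa
3.017×10^5 Pa × (1 MPa / 1.000×10^6 Pa) = 0.3017 MPa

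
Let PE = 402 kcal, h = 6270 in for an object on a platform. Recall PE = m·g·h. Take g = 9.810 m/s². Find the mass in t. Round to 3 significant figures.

1.08 t

Rearranging PE = m·g·h for m: m = PE/(g·h).
PE = 402 kcal = 1.682×10^6 J; h = 6270 in = 159.3 m; g = 9.810 m/s².
m = 1077 kg
1077 kg × (1 t / 1000 kg) = 1.077 t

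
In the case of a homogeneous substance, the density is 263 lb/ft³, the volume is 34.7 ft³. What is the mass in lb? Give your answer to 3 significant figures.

Rearranging ρ = m/V for m: m = ρV.
ρ = 263 lb/ft³ = 4213 kg/m³; V = 34.7 ft³ = 0.9826 m³.
m = 4140 kg
4140 kg × (1 lb / 0.4536 kg) = 9126 lb

9130 lb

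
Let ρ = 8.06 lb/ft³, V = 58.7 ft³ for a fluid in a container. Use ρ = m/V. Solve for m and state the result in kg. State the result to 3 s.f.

Rearranging ρ = m/V for m: m = ρV.
ρ = 8.06 lb/ft³ = 129.1 kg/m³; V = 58.7 ft³ = 1.662 m³.
m = 214.6 kg

215 kg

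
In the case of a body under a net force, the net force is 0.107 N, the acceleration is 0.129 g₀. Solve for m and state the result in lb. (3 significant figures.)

From Newton's second law: m = F/a.
F = 0.107 N; a = 0.129 g₀ = 1.265 m/s².
m = 0.08458 kg
0.08458 kg × (1 lb / 0.4536 kg) = 0.1865 lb

0.186 lb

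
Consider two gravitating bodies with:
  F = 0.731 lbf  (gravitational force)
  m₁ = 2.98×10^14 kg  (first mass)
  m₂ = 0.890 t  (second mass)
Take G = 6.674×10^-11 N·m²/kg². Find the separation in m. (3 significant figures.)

2330 m

From Newton's law of gravitation: r = √(G·m₁m₂/F).
F = 0.731 lbf = 3.252 N; m₁ = 2.98×10^14 kg; m₂ = 0.890 t = 890.0 kg; G = 6.674×10^-11 N·m²/kg².
r = 2333 m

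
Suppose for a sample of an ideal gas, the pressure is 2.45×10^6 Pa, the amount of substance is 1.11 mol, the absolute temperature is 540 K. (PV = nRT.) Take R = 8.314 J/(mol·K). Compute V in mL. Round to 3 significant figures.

2030 mL

Rearranging: V = nRT/P.
P = 2.45×10^6 Pa; n = 1.11 mol; T = 540 K; R = 8.314 J/(mol·K).
V = 0.002034 m³
0.002034 m³ × (1 mL / 1.000×10^-6 m³) = 2034 mL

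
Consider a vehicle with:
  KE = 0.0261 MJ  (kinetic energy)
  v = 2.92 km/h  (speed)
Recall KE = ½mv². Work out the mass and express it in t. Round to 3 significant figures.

Rearranging KE = ½mv² for m: m = 2·KE/v².
KE = 0.0261 MJ = 26100 J; v = 2.92 km/h = 0.8111 m/s.
m = 79343 kg
79343 kg × (1 t / 1000 kg) = 79.34 t

79.3 t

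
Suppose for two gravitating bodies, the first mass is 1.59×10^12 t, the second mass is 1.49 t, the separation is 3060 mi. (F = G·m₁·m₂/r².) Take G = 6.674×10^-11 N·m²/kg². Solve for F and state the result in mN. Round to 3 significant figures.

From Newton's law of gravitation: F = Gm₁m₂/r².
m₁ = 1.59×10^12 t = 1.590×10^15 kg; m₂ = 1.49 t = 1490 kg; r = 3060 mi = 4.925×10^6 m; G = 6.674×10^-11 N·m²/kg².
F = 6.520×10^-6 N
6.520×10^-6 N × (1 mN / 0.001000 N) = 0.006520 mN

0.00652 mN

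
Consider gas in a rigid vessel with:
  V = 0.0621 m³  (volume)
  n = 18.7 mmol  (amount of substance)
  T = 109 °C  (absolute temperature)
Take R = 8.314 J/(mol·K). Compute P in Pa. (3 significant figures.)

From the ideal-gas law: P = nRT/V.
V = 0.0621 m³; n = 18.7 mmol = 0.01870 mol; T = 109 °C = 382.1 K; R = 8.314 J/(mol·K).
P = 956.7 Pa  (the unit combination reduces to kg/(m·s²) = Pa)

957 Pa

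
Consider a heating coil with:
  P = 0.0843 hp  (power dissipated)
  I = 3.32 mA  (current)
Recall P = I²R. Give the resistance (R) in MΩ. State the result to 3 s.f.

Rearranging P = I²R for R: R = P/I².
P = 0.0843 hp = 62.86 W; I = 3.32 mA = 0.003320 A.
R = 5.703×10^6 Ω
5.703×10^6 Ω × (1 MΩ / 1.000×10^6 Ω) = 5.703 MΩ

5.70 MΩ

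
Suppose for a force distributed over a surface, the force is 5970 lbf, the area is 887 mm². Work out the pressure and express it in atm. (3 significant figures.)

Directly: P = F/A.
F = 5970 lbf = 26556 N; A = 887 mm² = 8.870×10^-4 m².
P = 2.994×10^7 Pa
2.994×10^7 Pa × (1 atm / 1.013×10^5 Pa) = 295.5 atm

295 atm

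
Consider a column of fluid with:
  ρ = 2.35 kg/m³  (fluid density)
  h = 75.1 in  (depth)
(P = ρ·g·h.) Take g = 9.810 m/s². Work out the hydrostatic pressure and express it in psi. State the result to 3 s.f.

Directly: P = ρgh.
ρ = 2.35 kg/m³; h = 75.1 in = 1.908 m; g = 9.810 m/s².
P = 43.98 Pa  (the unit combination reduces to kg/(m·s²) = Pa)
43.98 Pa × (1 psi / 6895 Pa) = 0.006378 psi

0.00638 psi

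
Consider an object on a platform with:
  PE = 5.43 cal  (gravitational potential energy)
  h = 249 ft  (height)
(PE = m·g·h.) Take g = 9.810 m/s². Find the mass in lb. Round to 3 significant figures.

Rearranging: m = PE/(g·h).
PE = 5.43 cal = 22.72 J; h = 249 ft = 75.90 m; g = 9.810 m/s².
m = 0.03051 kg
0.03051 kg × (1 lb / 0.4536 kg) = 0.06727 lb

0.0673 lb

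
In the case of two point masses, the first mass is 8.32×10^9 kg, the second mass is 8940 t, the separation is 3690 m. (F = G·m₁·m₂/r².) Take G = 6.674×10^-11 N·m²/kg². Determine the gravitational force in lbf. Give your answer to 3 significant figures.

From Newton's law of gravitation: F = Gm₁m₂/r².
m₁ = 8.32×10^9 kg; m₂ = 8940 t = 8.940×10^6 kg; r = 3690 m; G = 6.674×10^-11 N·m²/kg².
F = 0.3646 N
0.3646 N × (1 lbf / 4.448 N) = 0.08196 lbf

0.0820 lbf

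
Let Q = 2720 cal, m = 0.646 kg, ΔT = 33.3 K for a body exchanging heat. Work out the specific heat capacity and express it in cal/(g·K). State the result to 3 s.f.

Solving Q = m·c·ΔT for c: c = Q/(m·ΔT).
Q = 2720 cal = 11380 J; m = 0.646 kg; ΔT = 33.3 K.
c = 529.0 J/(kg·K)
529.0 J/(kg·K) × (1 cal/(g·K) / 4184 J/(kg·K)) = 0.1264 cal/(g·K)

0.126 cal/(g·K)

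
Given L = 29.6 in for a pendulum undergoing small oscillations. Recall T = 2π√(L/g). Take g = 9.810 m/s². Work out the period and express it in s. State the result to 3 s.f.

1.74 s

Directly: T = 2π√(L/g).
L = 29.6 in = 0.7518 m; g = 9.810 m/s².
T = 1.739 s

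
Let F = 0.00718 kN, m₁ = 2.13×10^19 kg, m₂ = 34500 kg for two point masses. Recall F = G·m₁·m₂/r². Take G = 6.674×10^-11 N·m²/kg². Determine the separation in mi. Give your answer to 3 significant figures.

From Newton's law of gravitation: r = √(G·m₁m₂/F).
F = 0.00718 kN = 7.180 N; m₁ = 2.13×10^19 kg; m₂ = 34500 kg; G = 6.674×10^-11 N·m²/kg².
r = 2.614×10^6 m
2.614×10^6 m × (1 mi / 1609 m) = 1624 mi

1620 mi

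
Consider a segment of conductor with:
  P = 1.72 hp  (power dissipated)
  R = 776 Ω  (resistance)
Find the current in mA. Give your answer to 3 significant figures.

Rearranging: I = √(P/R).
P = 1.72 hp = 1283 W; R = 776 Ω.
I = 1.286 A
1.286 A × (1 mA / 0.001000 A) = 1286 mA

1290 mA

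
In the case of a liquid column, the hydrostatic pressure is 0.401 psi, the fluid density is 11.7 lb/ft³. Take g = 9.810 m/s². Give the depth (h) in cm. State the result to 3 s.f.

Solving P = ρ·g·h for h: h = P/(ρ·g).
P = 0.401 psi = 2765 Pa; ρ = 11.7 lb/ft³ = 187.4 kg/m³; g = 9.810 m/s².
h = 1.504 m
1.504 m × (1 cm / 0.01000 m) = 150.4 cm

150 cm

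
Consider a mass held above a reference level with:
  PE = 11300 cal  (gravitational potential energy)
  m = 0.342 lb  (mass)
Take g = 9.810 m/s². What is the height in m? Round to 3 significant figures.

31100 m

Rearranging: h = PE/(m·g).
PE = 11300 cal = 47279 J; m = 0.342 lb = 0.1551 kg; g = 9.810 m/s².
h = 31068 m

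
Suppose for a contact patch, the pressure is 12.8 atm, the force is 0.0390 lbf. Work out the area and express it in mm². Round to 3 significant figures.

0.134 mm²

Solving P = F/A for A: A = F/P.
P = 12.8 atm = 1.297×10^6 Pa; F = 0.0390 lbf = 0.1735 N.
A = 1.338×10^-7 m²
1.338×10^-7 m² × (1 mm² / 1.000×10^-6 m²) = 0.1338 mm²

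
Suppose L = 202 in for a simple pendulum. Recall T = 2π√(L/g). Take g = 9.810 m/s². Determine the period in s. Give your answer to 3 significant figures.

Directly: T = 2π√(L/g).
L = 202 in = 5.131 m; g = 9.810 m/s².
T = 4.544 s

4.54 s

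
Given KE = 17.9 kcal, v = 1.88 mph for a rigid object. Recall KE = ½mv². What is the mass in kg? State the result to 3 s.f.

Solving KE = ½mv² for m: m = 2·KE/v².
KE = 17.9 kcal = 74894 J; v = 1.88 mph = 0.8404 m/s.
m = 2.121×10^5 kg

2.12×10^5 kg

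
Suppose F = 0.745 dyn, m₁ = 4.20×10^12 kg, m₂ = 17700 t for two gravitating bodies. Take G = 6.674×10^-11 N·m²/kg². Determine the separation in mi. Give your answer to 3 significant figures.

16000 mi

From Newton's law of gravitation: r = √(G·m₁m₂/F).
F = 0.745 dyn = 7.450×10^-6 N; m₁ = 4.20×10^12 kg; m₂ = 17700 t = 1.770×10^7 kg; G = 6.674×10^-11 N·m²/kg².
r = 2.581×10^7 m
2.581×10^7 m × (1 mi / 1609 m) = 16035 mi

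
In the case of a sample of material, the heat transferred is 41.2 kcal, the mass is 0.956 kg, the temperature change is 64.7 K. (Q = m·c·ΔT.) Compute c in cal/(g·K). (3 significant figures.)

Rearranging: c = Q/(m·ΔT).
Q = 41.2 kcal = 1.724×10^5 J; m = 0.956 kg; ΔT = 64.7 K.
c = 2787 J/(kg·K)
2787 J/(kg·K) × (1 cal/(g·K) / 4184 J/(kg·K)) = 0.6661 cal/(g·K)

0.666 cal/(g·K)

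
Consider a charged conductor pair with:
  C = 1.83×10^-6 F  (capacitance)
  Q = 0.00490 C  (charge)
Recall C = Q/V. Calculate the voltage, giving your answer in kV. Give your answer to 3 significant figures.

2.68 kV

Rearranging: V = Q/C.
C = 1.83×10^-6 F; Q = 0.00490 C.
V = 2678 V
2678 V × (1 kV / 1000 V) = 2.678 kV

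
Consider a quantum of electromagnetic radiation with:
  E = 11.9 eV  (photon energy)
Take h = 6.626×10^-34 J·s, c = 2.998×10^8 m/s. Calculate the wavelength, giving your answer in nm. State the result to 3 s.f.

104 nm

Rearranging E = h·c/λ for λ: λ = hc/E.
E = 11.9 eV = 1.907×10^-18 J; h = 6.626×10^-34 J·s; c = 2.998×10^8 m/s.
λ = 1.042×10^-7 m
1.042×10^-7 m × (1 nm / 1.000×10^-9 m) = 104.2 nm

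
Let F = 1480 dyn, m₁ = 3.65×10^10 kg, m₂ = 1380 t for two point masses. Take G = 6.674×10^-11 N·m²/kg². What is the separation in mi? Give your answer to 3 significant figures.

From Newton's law of gravitation: r = √(G·m₁m₂/F).
F = 1480 dyn = 0.01480 N; m₁ = 3.65×10^10 kg; m₂ = 1380 t = 1.380×10^6 kg; G = 6.674×10^-11 N·m²/kg².
r = 15071 m
15071 m × (1 mi / 1609 m) = 9.365 mi

9.36 mi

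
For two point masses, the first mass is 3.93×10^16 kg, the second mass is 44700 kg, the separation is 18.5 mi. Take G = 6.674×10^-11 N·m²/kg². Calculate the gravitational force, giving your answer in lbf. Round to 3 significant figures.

F is given directly by: F = Gm₁m₂/r².
m₁ = 3.93×10^16 kg; m₂ = 44700 kg; r = 18.5 mi = 29773 m; G = 6.674×10^-11 N·m²/kg².
F = 132.3 N  (the unit combination reduces to kg·m/s² = N)
132.3 N × (1 lbf / 4.448 N) = 29.73 lbf

29.7 lbf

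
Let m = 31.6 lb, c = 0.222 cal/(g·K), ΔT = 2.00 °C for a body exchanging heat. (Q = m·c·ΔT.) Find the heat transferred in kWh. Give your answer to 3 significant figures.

Q is given directly by: Q = mcΔT.
m = 31.6 lb = 14.33 kg; c = 0.222 cal/(g·K) = 928.8 J/(kg·K); ΔT = 2.00 °C = 2.000 K.
Q = 26627 J
26627 J × (1 kWh / 3.600×10^6 J) = 0.007396 kWh

0.00740 kWh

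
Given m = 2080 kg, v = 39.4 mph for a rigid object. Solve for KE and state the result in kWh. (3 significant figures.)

0.0896 kWh

KE is given directly by: KE = ½mv².
m = 2080 kg; v = 39.4 mph = 17.61 m/s.
KE = 3.226×10^5 J
3.226×10^5 J × (1 kWh / 3.600×10^6 J) = 0.08962 kWh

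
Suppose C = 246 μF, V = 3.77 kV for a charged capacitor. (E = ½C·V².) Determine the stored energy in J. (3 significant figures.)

1750 J

E is given directly by: E = ½CV².
C = 246 μF = 2.460×10^-4 F; V = 3.77 kV = 3770 V.
E = 1748 J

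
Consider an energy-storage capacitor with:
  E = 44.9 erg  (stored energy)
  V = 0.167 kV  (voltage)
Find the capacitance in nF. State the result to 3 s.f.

Solving E = ½C·V² for C: C = 2E/V².
E = 44.9 erg = 4.490×10^-6 J; V = 0.167 kV = 167.0 V.
C = 3.220×10^-10 F
3.220×10^-10 F × (1 nF / 1.000×10^-9 F) = 0.3220 nF

0.322 nF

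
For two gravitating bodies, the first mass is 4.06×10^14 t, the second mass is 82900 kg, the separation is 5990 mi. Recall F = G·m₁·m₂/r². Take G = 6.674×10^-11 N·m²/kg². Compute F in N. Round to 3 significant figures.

0.0242 N

Directly: F = Gm₁m₂/r².
m₁ = 4.06×10^14 t = 4.060×10^17 kg; m₂ = 82900 kg; r = 5990 mi = 9.640×10^6 m; G = 6.674×10^-11 N·m²/kg².
F = 0.02417 N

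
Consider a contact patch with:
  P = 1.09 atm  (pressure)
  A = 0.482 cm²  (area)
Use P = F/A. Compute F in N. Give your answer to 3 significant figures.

5.32 N

Rearranging P = F/A for F: F = P·A.
P = 1.09 atm = 1.104×10^5 Pa; A = 0.482 cm² = 4.820×10^-5 m².
F = 5.323 N  (the unit combination reduces to kg·m/s² = N)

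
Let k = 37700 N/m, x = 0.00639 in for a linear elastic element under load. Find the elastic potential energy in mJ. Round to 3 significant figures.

U is given directly by: U = ½kx².
k = 37700 N/m; x = 0.00639 in = 1.623×10^-4 m.
U = 4.966×10^-4 J  (the unit combination reduces to kg·m²/s² = J)
4.966×10^-4 J × (1 mJ / 0.001000 J) = 0.4966 mJ

0.497 mJ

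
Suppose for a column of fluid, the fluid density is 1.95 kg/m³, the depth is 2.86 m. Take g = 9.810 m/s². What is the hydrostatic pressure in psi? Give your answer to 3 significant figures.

Directly: P = ρgh.
ρ = 1.95 kg/m³; h = 2.86 m; g = 9.810 m/s².
P = 54.71 Pa
54.71 Pa × (1 psi / 6895 Pa) = 0.007935 psi

0.00794 psi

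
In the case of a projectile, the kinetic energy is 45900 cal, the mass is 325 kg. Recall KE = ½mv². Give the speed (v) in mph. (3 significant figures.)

76.9 mph

Rearranging: v = √(2·KE/m).
KE = 45900 cal = 1.920×10^5 J; m = 325 kg.
v = 34.38 m/s
34.38 m/s × (1 mph / 0.4470 m/s) = 76.90 mph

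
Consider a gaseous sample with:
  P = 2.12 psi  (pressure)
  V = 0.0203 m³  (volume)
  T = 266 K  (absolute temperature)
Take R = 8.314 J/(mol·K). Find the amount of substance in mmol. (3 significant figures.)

From the ideal-gas law: n = PV/(RT).
P = 2.12 psi = 14617 Pa; V = 0.0203 m³; T = 266 K; R = 8.314 J/(mol·K).
n = 0.1342 mol
0.1342 mol × (1 mmol / 0.001000 mol) = 134.2 mmol

134 mmol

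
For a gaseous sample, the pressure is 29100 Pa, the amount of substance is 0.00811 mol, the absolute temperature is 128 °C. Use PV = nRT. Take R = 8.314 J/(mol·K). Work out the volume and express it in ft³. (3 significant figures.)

0.0328 ft³

From the ideal-gas law: V = nRT/P.
P = 29100 Pa; n = 0.00811 mol; T = 128 °C = 401.1 K; R = 8.314 J/(mol·K).
V = 9.295×10^-4 m³
9.295×10^-4 m³ × (1 ft³ / 0.02832 m³) = 0.03282 ft³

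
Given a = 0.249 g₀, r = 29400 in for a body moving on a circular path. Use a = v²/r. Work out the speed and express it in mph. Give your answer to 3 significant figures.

Rearranging a = v²/r for v: v = √(a·r).
a = 0.249 g₀ = 2.442 m/s²; r = 29400 in = 746.8 m.
v = 42.70 m/s
42.70 m/s × (1 mph / 0.4470 m/s) = 95.52 mph

95.5 mph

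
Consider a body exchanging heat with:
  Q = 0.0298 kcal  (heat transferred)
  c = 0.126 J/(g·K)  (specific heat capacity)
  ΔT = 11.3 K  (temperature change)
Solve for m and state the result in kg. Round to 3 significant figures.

Rearranging Q = m·c·ΔT for m: m = Q/(c·ΔT).
Q = 0.0298 kcal = 124.7 J; c = 0.126 J/(g·K) = 126.0 J/(kg·K); ΔT = 11.3 K.
m = 0.08757 kg

0.0876 kg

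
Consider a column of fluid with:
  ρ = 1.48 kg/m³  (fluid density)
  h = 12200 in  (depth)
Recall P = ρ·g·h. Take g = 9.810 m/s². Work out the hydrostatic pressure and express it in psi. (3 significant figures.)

0.653 psi

Directly: P = ρgh.
ρ = 1.48 kg/m³; h = 12200 in = 309.9 m; g = 9.810 m/s².
P = 4499 Pa  (the unit combination reduces to kg/(m·s²) = Pa)
4499 Pa × (1 psi / 6895 Pa) = 0.6525 psi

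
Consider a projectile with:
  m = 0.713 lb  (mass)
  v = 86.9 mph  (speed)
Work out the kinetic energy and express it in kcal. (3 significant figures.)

0.0583 kcal

KE is given directly by: KE = ½mv².
m = 0.713 lb = 0.3234 kg; v = 86.9 mph = 38.85 m/s.
KE = 244.0 J
244.0 J × (1 kcal / 4184 J) = 0.05833 kcal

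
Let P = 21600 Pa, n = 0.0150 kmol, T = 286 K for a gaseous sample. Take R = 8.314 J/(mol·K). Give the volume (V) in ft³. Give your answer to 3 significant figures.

Rearranging PV = nRT for V: V = nRT/P.
P = 21600 Pa; n = 0.0150 kmol = 15.00 mol; T = 286 K; R = 8.314 J/(mol·K).
V = 1.651 m³
1.651 m³ × (1 ft³ / 0.02832 m³) = 58.31 ft³

58.3 ft³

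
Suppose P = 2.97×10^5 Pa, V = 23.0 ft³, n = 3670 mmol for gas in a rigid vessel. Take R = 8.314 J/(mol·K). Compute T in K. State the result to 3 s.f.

6340 K

Rearranging: T = PV/(nR).
P = 2.97×10^5 Pa; V = 23.0 ft³ = 0.6513 m³; n = 3670 mmol = 3.670 mol; R = 8.314 J/(mol·K).
T = 6339 K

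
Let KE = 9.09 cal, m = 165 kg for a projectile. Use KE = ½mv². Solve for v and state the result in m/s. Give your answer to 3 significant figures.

0.679 m/s

Rearranging: v = √(2·KE/m).
KE = 9.09 cal = 38.03 J; m = 165 kg.
v = 0.6790 m/s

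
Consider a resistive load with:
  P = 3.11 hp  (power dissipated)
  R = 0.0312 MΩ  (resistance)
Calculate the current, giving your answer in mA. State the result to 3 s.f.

273 mA

Solving P = I²R for I: I = √(P/R).
P = 3.11 hp = 2319 W; R = 0.0312 MΩ = 31200 Ω.
I = 0.2726 A
0.2726 A × (1 mA / 0.001000 A) = 272.6 mA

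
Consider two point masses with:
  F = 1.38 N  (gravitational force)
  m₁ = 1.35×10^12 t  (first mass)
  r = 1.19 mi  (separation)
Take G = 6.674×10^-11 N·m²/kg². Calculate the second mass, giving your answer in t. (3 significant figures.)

0.0562 t

Rearranging: m₂ = F·r²/(G·m₁).
F = 1.38 N; m₁ = 1.35×10^12 t = 1.350×10^15 kg; r = 1.19 mi = 1915 m; G = 6.674×10^-11 N·m²/kg².
m₂ = 56.18 kg
56.18 kg × (1 t / 1000 kg) = 0.05618 t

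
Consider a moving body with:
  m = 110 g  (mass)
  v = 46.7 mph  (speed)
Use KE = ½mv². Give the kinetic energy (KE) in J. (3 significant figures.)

KE is given directly by: KE = ½mv².
m = 110 g = 0.1100 kg; v = 46.7 mph = 20.88 m/s.
KE = 23.97 J

24.0 J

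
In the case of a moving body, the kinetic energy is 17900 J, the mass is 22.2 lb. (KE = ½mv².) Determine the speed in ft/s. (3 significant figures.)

196 ft/s

Solving KE = ½mv² for v: v = √(2·KE/m).
KE = 17900 J; m = 22.2 lb = 10.07 kg.
v = 59.63 m/s
59.63 m/s × (1 ft/s / 0.3048 m/s) = 195.6 ft/s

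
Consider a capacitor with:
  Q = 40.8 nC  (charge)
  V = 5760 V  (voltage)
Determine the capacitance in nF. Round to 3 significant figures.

0.00708 nF

Directly: C = Q/V.
Q = 40.8 nC = 4.080×10^-8 C; V = 5760 V.
C = 7.083×10^-12 F
7.083×10^-12 F × (1 nF / 1.000×10^-9 F) = 0.007083 nF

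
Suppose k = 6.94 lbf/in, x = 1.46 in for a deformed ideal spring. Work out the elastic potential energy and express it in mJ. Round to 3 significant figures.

836 mJ

Directly: U = ½kx².
k = 6.94 lbf/in = 1215 N/m; x = 1.46 in = 0.03708 m.
U = 0.8357 J
0.8357 J × (1 mJ / 0.001000 J) = 835.7 mJ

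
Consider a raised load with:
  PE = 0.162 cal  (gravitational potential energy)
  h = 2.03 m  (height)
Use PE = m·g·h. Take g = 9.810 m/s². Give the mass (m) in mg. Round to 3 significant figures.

34000 mg

Rearranging PE = m·g·h for m: m = PE/(g·h).
PE = 0.162 cal = 0.6778 J; h = 2.03 m; g = 9.810 m/s².
m = 0.03404 kg
0.03404 kg × (1 mg / 1.000×10^-6 kg) = 34036 mg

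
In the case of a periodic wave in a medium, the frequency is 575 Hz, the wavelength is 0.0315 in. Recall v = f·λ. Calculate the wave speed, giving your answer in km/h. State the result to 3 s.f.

1.66 km/h

Directly: v = fλ.
f = 575 Hz; λ = 0.0315 in = 8.001×10^-4 m.
v = 0.4601 m/s
0.4601 m/s × (1 km/h / 0.2778 m/s) = 1.656 km/h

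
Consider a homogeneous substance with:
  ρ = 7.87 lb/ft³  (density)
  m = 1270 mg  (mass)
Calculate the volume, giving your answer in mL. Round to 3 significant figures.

10.1 mL

Rearranging: V = m/ρ.
ρ = 7.87 lb/ft³ = 126.1 kg/m³; m = 1270 mg = 0.001270 kg.
V = 1.007×10^-5 m³
1.007×10^-5 m³ × (1 mL / 1.000×10^-6 m³) = 10.07 mL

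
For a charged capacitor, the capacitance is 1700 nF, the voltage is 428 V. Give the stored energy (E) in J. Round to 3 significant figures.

E is given directly by: E = ½CV².
C = 1700 nF = 1.700×10^-6 F; V = 428 V.
E = 0.1557 J  (the unit combination reduces to kg·m²/s² = J)

0.156 J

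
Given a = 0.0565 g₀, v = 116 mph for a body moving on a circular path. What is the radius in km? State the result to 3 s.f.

4.85 km

Rearranging a = v²/r for r: r = v²/a.
a = 0.0565 g₀ = 0.5541 m/s²; v = 116 mph = 51.86 m/s.
r = 4853 m
4853 m × (1 km / 1000 m) = 4.853 km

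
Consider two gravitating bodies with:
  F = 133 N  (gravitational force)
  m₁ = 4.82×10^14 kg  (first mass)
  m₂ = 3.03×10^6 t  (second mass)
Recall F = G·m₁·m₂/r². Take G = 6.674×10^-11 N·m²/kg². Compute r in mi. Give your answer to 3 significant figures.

532 mi

Rearranging: r = √(G·m₁m₂/F).
F = 133 N; m₁ = 4.82×10^14 kg; m₂ = 3.03×10^6 t = 3.030×10^9 kg; G = 6.674×10^-11 N·m²/kg².
r = 8.561×10^5 m
8.561×10^5 m × (1 mi / 1609 m) = 531.9 mi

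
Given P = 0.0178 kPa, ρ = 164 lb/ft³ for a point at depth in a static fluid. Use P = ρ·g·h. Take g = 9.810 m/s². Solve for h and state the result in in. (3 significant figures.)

Rearranging: h = P/(ρ·g).
P = 0.0178 kPa = 17.80 Pa; ρ = 164 lb/ft³ = 2627 kg/m³; g = 9.810 m/s².
h = 6.907×10^-4 m
6.907×10^-4 m × (1 in / 0.02540 m) = 0.02719 in

0.0272 in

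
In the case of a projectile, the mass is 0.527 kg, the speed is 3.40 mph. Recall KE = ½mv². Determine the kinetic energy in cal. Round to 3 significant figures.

0.145 cal

Directly: KE = ½mv².
m = 0.527 kg; v = 3.40 mph = 1.520 m/s.
KE = 0.6087 J
0.6087 J × (1 cal / 4.184 J) = 0.1455 cal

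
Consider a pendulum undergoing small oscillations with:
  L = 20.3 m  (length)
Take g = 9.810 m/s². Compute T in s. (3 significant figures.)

Directly: T = 2π√(L/g).
L = 20.3 m; g = 9.810 m/s².
T = 9.038 s

9.04 s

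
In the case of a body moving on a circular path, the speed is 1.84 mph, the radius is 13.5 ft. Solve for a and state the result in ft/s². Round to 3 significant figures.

Directly: a = v²/r.
v = 1.84 mph = 0.8226 m/s; r = 13.5 ft = 4.115 m.
a = 0.1644 m/s²
0.1644 m/s² × (1 ft/s² / 0.3048 m/s²) = 0.5395 ft/s²

0.539 ft/s²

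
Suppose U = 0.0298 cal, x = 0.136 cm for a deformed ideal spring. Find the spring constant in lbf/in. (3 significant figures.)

770 lbf/in

Solving U = ½k·x² for k: k = 2U/x².
U = 0.0298 cal = 0.1247 J; x = 0.136 cm = 0.001360 m.
k = 1.348×10^5 N/m
1.348×10^5 N/m × (1 lbf/in / 175.1 N/m) = 769.9 lbf/in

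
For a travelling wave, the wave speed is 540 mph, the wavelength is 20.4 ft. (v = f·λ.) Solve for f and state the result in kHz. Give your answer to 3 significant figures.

Solving v = f·λ for f: f = v/λ.
v = 540 mph = 241.4 m/s; λ = 20.4 ft = 6.218 m.
f = 38.82 Hz
38.82 Hz × (1 kHz / 1000 Hz) = 0.03882 kHz

0.0388 kHz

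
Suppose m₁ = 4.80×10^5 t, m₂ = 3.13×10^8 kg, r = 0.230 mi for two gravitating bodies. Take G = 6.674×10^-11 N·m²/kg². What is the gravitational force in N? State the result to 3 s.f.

73.2 N

F is given directly by: F = Gm₁m₂/r².
m₁ = 4.80×10^5 t = 4.800×10^8 kg; m₂ = 3.13×10^8 kg; r = 0.230 mi = 370.1 m; G = 6.674×10^-11 N·m²/kg².
F = 73.18 N  (the unit combination reduces to kg·m/s² = N)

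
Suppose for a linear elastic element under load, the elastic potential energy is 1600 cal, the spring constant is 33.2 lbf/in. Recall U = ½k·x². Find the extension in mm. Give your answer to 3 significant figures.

Rearranging U = ½k·x² for x: x = √(2U/k).
U = 1600 cal = 6694 J; k = 33.2 lbf/in = 5814 N/m.
x = 1.517 m
1.517 m × (1 mm / 0.001000 m) = 1517 mm

1520 mm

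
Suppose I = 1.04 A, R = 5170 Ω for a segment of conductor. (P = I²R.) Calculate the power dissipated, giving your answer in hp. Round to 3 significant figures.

7.50 hp

P is given directly by: P = I²R.
I = 1.04 A; R = 5170 Ω.
P = 5592 W  (the unit combination reduces to kg·m²/s³ = W)
5592 W × (1 hp / 745.7 W) = 7.499 hp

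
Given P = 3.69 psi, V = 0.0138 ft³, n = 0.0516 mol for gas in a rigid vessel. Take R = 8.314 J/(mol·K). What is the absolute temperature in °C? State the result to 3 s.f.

-250 °C

Rearranging PV = nRT for T: T = PV/(nR).
P = 3.69 psi = 25442 Pa; V = 0.0138 ft³ = 3.908×10^-4 m³; n = 0.0516 mol; R = 8.314 J/(mol·K).
T = 23.17 K
23.17 K − 273.15 = -250.0 °C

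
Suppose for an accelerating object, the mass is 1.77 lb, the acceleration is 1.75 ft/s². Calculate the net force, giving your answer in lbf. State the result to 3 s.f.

From Newton's second law: F = m·a.
m = 1.77 lb = 0.8029 kg; a = 1.75 ft/s² = 0.5334 m/s².
F = 0.4282 N
0.4282 N × (1 lbf / 4.448 N) = 0.09627 lbf

0.0963 lbf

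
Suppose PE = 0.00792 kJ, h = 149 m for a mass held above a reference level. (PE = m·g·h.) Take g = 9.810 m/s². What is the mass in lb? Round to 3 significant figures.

Rearranging: m = PE/(g·h).
PE = 0.00792 kJ = 7.920 J; h = 149 m; g = 9.810 m/s².
m = 0.005418 kg
0.005418 kg × (1 lb / 0.4536 kg) = 0.01195 lb

0.0119 lb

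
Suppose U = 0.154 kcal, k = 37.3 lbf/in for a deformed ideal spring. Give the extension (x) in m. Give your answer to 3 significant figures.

Solving U = ½k·x² for x: x = √(2U/k).
U = 0.154 kcal = 644.3 J; k = 37.3 lbf/in = 6532 N/m.
x = 0.4442 m

0.444 m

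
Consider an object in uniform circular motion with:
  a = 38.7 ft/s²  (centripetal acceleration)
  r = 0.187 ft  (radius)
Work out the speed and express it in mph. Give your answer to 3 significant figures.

Solving a = v²/r for v: v = √(a·r).
a = 38.7 ft/s² = 11.80 m/s²; r = 0.187 ft = 0.05700 m.
v = 0.8200 m/s
0.8200 m/s × (1 mph / 0.4470 m/s) = 1.834 mph

1.83 mph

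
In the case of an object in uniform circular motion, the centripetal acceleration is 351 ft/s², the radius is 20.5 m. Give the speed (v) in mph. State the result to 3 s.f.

Rearranging a = v²/r for v: v = √(a·r).
a = 351 ft/s² = 107.0 m/s²; r = 20.5 m.
v = 46.83 m/s
46.83 m/s × (1 mph / 0.4470 m/s) = 104.8 mph

105 mph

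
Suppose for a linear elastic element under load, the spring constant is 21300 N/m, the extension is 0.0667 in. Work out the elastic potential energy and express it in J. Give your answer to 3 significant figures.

0.0306 J

Directly: U = ½kx².
k = 21300 N/m; x = 0.0667 in = 0.001694 m.
U = 0.03057 J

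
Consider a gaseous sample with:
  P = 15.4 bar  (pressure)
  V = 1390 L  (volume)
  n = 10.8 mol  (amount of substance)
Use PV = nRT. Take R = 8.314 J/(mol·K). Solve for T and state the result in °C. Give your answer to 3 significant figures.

Solving PV = nRT for T: T = PV/(nR).
P = 15.4 bar = 1.540×10^6 Pa; V = 1390 L = 1.390 m³; n = 10.8 mol; R = 8.314 J/(mol·K).
T = 23840 K
23840 K − 273.15 = 23567 °C

23600 °C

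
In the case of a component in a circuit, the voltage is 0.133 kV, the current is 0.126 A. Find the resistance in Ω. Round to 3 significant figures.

From Ohm's law: R = V/I.
V = 0.133 kV = 133.0 V; I = 0.126 A.
R = 1056 Ω

1060 Ω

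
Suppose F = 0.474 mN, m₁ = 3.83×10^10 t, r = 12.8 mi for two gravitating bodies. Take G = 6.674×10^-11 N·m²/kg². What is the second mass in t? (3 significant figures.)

0.0787 t

Rearranging: m₂ = F·r²/(G·m₁).
F = 0.474 mN = 4.740×10^-4 N; m₁ = 3.83×10^10 t = 3.830×10^13 kg; r = 12.8 mi = 20600 m; G = 6.674×10^-11 N·m²/kg².
m₂ = 78.69 kg
78.69 kg × (1 t / 1000 kg) = 0.07869 t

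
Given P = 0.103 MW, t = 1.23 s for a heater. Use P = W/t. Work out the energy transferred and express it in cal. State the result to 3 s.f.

30300 cal

Solving P = W/t for W: W = P·t.
P = 0.103 MW = 1.030×10^5 W; t = 1.23 s.
W = 1.267×10^5 J
1.267×10^5 J × (1 cal / 4.184 J) = 30280 cal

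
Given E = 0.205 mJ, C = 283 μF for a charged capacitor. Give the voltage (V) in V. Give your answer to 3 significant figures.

1.20 V

Rearranging E = ½C·V² for V: V = √(2E/C).
E = 0.205 mJ = 2.050×10^-4 J; C = 283 μF = 2.830×10^-4 F.
V = 1.204 V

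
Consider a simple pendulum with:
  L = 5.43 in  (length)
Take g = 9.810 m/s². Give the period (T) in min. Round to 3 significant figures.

T is given directly by: T = 2π√(L/g).
L = 5.43 in = 0.1379 m; g = 9.810 m/s².
T = 0.7450 s
0.7450 s × (1 min / 60.00 s) = 0.01242 min

0.0124 min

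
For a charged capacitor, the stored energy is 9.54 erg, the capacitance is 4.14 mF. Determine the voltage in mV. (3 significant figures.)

Rearranging E = ½C·V² for V: V = √(2E/C).
E = 9.54 erg = 9.540×10^-7 J; C = 4.14 mF = 0.004140 F.
V = 0.02147 V
0.02147 V × (1 mV / 0.001000 V) = 21.47 mV

21.5 mV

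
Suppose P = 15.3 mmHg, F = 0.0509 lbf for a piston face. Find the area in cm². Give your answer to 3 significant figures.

1.11 cm²

Rearranging P = F/A for A: A = F/P.
P = 15.3 mmHg = 2040 Pa; F = 0.0509 lbf = 0.2264 N.
A = 1.110×10^-4 m²
1.110×10^-4 m² × (1 cm² / 1.000×10^-4 m²) = 1.110 cm²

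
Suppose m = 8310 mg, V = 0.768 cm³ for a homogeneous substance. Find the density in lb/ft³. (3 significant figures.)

ρ is given directly by: ρ = m/V.
m = 8310 mg = 0.008310 kg; V = 0.768 cm³ = 7.680×10^-7 m³.
ρ = 10820 kg/m³
10820 kg/m³ × (1 lb/ft³ / 16.02 kg/m³) = 675.5 lb/ft³

675 lb/ft³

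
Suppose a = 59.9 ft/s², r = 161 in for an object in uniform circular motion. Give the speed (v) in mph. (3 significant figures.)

Solving a = v²/r for v: v = √(a·r).
a = 59.9 ft/s² = 18.26 m/s²; r = 161 in = 4.089 m.
v = 8.641 m/s
8.641 m/s × (1 mph / 0.4470 m/s) = 19.33 mph

19.3 mph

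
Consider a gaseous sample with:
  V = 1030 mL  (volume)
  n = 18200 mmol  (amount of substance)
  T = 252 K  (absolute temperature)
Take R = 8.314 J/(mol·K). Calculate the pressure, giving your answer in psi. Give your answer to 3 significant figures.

From the ideal-gas law: P = nRT/V.
V = 1030 mL = 0.001030 m³; n = 18200 mmol = 18.20 mol; T = 252 K; R = 8.314 J/(mol·K).
P = 3.702×10^7 Pa  (the unit combination reduces to kg/(m·s²) = Pa)
3.702×10^7 Pa × (1 psi / 6895 Pa) = 5369 psi

5370 psi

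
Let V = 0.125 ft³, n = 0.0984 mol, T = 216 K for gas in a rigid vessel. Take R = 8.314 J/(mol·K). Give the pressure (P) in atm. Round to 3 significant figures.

Directly: P = nRT/V.
V = 0.125 ft³ = 0.003540 m³; n = 0.0984 mol; T = 216 K; R = 8.314 J/(mol·K).
P = 49923 Pa
49923 Pa × (1 atm / 1.013×10^5 Pa) = 0.4927 atm

0.493 atm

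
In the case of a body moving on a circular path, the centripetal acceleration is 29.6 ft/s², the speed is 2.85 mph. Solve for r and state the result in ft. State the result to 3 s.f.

Solving a = v²/r for r: r = v²/a.
a = 29.6 ft/s² = 9.022 m/s²; v = 2.85 mph = 1.274 m/s.
r = 0.1799 m
0.1799 m × (1 ft / 0.3048 m) = 0.5903 ft

0.590 ft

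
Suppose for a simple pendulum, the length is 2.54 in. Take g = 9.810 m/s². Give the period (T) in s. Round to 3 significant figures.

Directly: T = 2π√(L/g).
L = 2.54 in = 0.06452 m; g = 9.810 m/s².
T = 0.5095 s

0.510 s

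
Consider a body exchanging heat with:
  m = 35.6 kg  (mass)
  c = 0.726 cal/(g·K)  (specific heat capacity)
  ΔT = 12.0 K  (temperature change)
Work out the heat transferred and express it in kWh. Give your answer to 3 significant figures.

0.360 kWh

Directly: Q = mcΔT.
m = 35.6 kg; c = 0.726 cal/(g·K) = 3038 J/(kg·K); ΔT = 12.0 K.
Q = 1.298×10^6 J  (the unit combination reduces to kg·m²/s² = J)
1.298×10^6 J × (1 kWh / 3.600×10^6 J) = 0.3605 kWh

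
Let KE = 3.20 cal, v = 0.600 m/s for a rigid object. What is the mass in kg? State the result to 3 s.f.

Solving KE = ½mv² for m: m = 2·KE/v².
KE = 3.20 cal = 13.39 J; v = 0.600 m/s.
m = 74.38 kg

74.4 kg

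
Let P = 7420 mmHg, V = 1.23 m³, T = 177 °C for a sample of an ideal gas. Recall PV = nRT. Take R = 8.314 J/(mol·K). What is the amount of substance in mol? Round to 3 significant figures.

325 mol

Rearranging: n = PV/(RT).
P = 7420 mmHg = 9.892×10^5 Pa; V = 1.23 m³; T = 177 °C = 450.1 K; R = 8.314 J/(mol·K).
n = 325.1 mol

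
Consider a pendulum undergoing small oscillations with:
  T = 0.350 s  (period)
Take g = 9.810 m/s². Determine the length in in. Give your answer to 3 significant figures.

Rearranging T = 2π√(L/g) for L: L = g·(T/2π)².
T = 0.350 s; g = 9.810 m/s².
L = 0.03044 m
0.03044 m × (1 in / 0.02540 m) = 1.198 in

1.20 in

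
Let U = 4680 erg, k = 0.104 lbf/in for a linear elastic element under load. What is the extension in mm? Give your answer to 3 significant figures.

Solving U = ½k·x² for x: x = √(2U/k).
U = 4680 erg = 4.680×10^-4 J; k = 0.104 lbf/in = 18.21 N/m.
x = 0.007169 m
0.007169 m × (1 mm / 0.001000 m) = 7.169 mm

7.17 mm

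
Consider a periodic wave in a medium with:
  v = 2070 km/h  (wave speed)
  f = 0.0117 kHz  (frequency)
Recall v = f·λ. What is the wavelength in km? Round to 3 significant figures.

Rearranging: λ = v/f.
v = 2070 km/h = 575.0 m/s; f = 0.0117 kHz = 11.70 Hz.
λ = 49.15 m
49.15 m × (1 km / 1000 m) = 0.04915 km

0.0491 km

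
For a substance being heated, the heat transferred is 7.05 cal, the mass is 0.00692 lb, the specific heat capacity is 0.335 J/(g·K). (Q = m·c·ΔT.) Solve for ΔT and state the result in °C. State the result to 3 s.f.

Rearranging Q = m·c·ΔT for ΔT: ΔT = Q/(m·c).
Q = 7.05 cal = 29.50 J; m = 0.00692 lb = 0.003139 kg; c = 0.335 J/(g·K) = 335.0 J/(kg·K).
ΔT = 28.05 K
Since 1 °C = 1 K, 28.05 °C.

28.1 °C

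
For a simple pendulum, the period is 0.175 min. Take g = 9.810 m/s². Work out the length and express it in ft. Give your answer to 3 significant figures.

89.9 ft

Solving T = 2π√(L/g) for L: L = g·(T/2π)².
T = 0.175 min = 10.50 s; g = 9.810 m/s².
L = 27.40 m
27.40 m × (1 ft / 0.3048 m) = 89.88 ft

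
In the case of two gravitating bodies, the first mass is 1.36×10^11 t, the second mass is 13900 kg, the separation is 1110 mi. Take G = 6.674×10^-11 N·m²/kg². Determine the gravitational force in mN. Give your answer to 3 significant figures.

0.0395 mN

From Newton's law of gravitation: F = Gm₁m₂/r².
m₁ = 1.36×10^11 t = 1.360×10^14 kg; m₂ = 13900 kg; r = 1110 mi = 1.786×10^6 m; G = 6.674×10^-11 N·m²/kg².
F = 3.954×10^-5 N
3.954×10^-5 N × (1 mN / 0.001000 N) = 0.03954 mN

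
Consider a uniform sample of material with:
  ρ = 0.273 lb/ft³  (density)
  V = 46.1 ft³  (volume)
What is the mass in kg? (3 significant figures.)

Solving ρ = m/V for m: m = ρV.
ρ = 0.273 lb/ft³ = 4.373 kg/m³; V = 46.1 ft³ = 1.305 m³.
m = 5.709 kg

5.71 kg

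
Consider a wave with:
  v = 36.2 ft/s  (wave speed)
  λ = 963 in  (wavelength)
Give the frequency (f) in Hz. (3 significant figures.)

0.451 Hz

Rearranging: f = v/λ.
v = 36.2 ft/s = 11.03 m/s; λ = 963 in = 24.46 m.
f = 0.4511 Hz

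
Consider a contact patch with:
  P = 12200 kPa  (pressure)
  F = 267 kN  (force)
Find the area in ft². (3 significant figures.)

0.236 ft²

Solving P = F/A for A: A = F/P.
P = 12200 kPa = 1.220×10^7 Pa; F = 267 kN = 2.670×10^5 N.
A = 0.02189 m²
0.02189 m² × (1 ft² / 0.09290 m²) = 0.2356 ft²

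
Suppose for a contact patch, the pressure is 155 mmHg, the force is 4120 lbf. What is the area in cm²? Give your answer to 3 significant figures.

Solving P = F/A for A: A = F/P.
P = 155 mmHg = 20665 Pa; F = 4120 lbf = 18327 N.
A = 0.8868 m²
0.8868 m² × (1 cm² / 1.000×10^-4 m²) = 8868 cm²

8870 cm²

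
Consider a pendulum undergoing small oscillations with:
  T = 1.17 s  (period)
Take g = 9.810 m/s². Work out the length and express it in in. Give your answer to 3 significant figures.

Solving T = 2π√(L/g) for L: L = g·(T/2π)².
T = 1.17 s; g = 9.810 m/s².
L = 0.3402 m
0.3402 m × (1 in / 0.02540 m) = 13.39 in

13.4 in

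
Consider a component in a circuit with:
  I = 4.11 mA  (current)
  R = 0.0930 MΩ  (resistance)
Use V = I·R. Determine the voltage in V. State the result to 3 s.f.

382 V

V is given directly by: V = IR.
I = 4.11 mA = 0.004110 A; R = 0.0930 MΩ = 93000 Ω.
V = 382.2 V  (the unit combination reduces to kg·m²/(A·s³) = V)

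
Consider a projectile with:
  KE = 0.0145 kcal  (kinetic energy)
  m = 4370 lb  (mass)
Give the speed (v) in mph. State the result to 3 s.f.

Solving KE = ½mv² for v: v = √(2·KE/m).
KE = 0.0145 kcal = 60.67 J; m = 4370 lb = 1982 kg.
v = 0.2474 m/s
0.2474 m/s × (1 mph / 0.4470 m/s) = 0.5534 mph

0.553 mph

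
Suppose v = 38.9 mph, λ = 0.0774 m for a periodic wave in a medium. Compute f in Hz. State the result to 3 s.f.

Rearranging v = f·λ for f: f = v/λ.
v = 38.9 mph = 17.39 m/s; λ = 0.0774 m.
f = 224.7 Hz

225 Hz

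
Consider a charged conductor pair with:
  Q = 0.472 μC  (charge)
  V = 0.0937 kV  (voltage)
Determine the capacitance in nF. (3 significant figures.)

5.04 nF

C is given directly by: C = Q/V.
Q = 0.472 μC = 4.720×10^-7 C; V = 0.0937 kV = 93.70 V.
C = 5.037×10^-9 F
5.037×10^-9 F × (1 nF / 1.000×10^-9 F) = 5.037 nF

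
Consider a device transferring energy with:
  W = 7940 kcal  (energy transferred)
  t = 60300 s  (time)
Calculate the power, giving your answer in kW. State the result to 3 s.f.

0.551 kW

P is given directly by: P = W/t.
W = 7940 kcal = 3.322×10^7 J; t = 60300 s.
P = 550.9 W  (the unit combination reduces to kg·m²/s³ = W)
550.9 W × (1 kW / 1000 W) = 0.5509 kW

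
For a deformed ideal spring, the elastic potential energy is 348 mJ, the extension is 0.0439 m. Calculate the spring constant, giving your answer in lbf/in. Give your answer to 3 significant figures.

2.06 lbf/in

Solving U = ½k·x² for k: k = 2U/x².
U = 348 mJ = 0.3480 J; x = 0.0439 m.
k = 361.1 N/m
361.1 N/m × (1 lbf/in / 175.1 N/m) = 2.062 lbf/in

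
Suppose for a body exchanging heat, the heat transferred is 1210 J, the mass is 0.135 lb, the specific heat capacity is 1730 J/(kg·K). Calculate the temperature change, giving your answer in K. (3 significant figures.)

Rearranging Q = m·c·ΔT for ΔT: ΔT = Q/(m·c).
Q = 1210 J; m = 0.135 lb = 0.06123 kg; c = 1730 J/(kg·K).
ΔT = 11.42 K

11.4 K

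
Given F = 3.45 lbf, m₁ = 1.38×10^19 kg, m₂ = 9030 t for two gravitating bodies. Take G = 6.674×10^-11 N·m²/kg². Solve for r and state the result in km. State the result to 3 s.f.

From Newton's law of gravitation: r = √(G·m₁m₂/F).
F = 3.45 lbf = 15.35 N; m₁ = 1.38×10^19 kg; m₂ = 9030 t = 9.030×10^6 kg; G = 6.674×10^-11 N·m²/kg².
r = 2.328×10^7 m
2.328×10^7 m × (1 km / 1000 m) = 23280 km

23300 km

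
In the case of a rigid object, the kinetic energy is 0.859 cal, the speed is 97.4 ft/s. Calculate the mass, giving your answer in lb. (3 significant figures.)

0.0180 lb

Solving KE = ½mv² for m: m = 2·KE/v².
KE = 0.859 cal = 3.594 J; v = 97.4 ft/s = 29.69 m/s.
m = 0.008156 kg
0.008156 kg × (1 lb / 0.4536 kg) = 0.01798 lb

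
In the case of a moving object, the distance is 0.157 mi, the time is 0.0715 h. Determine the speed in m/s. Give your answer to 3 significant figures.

0.982 m/s

Directly: v = d/t.
d = 0.157 mi = 252.7 m; t = 0.0715 h = 257.4 s.
v = 0.9816 m/s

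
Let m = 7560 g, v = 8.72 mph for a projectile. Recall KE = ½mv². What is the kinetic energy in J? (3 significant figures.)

KE is given directly by: KE = ½mv².
m = 7560 g = 7.560 kg; v = 8.72 mph = 3.898 m/s.
KE = 57.44 J

57.4 J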